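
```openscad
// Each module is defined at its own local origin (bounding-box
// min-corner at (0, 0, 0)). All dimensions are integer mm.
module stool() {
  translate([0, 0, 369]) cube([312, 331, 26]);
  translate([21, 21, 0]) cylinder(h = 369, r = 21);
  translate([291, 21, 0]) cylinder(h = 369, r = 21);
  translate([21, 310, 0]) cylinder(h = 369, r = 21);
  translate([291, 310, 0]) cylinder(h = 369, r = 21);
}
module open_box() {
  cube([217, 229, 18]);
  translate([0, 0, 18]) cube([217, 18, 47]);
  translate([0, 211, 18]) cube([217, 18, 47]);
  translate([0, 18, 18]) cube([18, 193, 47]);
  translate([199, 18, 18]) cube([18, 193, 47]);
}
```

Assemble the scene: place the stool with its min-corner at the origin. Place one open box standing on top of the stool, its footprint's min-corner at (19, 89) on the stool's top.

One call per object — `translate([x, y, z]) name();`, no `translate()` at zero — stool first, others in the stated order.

stool();
translate([19, 89, 395]) open_box();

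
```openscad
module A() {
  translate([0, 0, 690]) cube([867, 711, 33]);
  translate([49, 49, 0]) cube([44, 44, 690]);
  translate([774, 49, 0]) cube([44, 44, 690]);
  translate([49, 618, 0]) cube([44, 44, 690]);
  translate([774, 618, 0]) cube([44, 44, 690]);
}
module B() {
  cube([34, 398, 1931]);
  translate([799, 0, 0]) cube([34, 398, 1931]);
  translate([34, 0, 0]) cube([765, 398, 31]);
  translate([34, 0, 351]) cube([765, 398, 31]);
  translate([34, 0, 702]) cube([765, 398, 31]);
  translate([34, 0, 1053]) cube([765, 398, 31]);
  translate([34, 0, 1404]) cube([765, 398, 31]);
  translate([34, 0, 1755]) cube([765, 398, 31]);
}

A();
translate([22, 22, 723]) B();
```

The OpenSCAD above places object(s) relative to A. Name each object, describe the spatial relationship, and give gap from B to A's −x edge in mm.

The bookshelf's min-x is at 22; the table's min-x is 0; gap = 22 mm.

A is a table. B is a bookshelf. The bookshelf is on top of the table. The gap from the bookshelf to the table's −x edge is 22 mm.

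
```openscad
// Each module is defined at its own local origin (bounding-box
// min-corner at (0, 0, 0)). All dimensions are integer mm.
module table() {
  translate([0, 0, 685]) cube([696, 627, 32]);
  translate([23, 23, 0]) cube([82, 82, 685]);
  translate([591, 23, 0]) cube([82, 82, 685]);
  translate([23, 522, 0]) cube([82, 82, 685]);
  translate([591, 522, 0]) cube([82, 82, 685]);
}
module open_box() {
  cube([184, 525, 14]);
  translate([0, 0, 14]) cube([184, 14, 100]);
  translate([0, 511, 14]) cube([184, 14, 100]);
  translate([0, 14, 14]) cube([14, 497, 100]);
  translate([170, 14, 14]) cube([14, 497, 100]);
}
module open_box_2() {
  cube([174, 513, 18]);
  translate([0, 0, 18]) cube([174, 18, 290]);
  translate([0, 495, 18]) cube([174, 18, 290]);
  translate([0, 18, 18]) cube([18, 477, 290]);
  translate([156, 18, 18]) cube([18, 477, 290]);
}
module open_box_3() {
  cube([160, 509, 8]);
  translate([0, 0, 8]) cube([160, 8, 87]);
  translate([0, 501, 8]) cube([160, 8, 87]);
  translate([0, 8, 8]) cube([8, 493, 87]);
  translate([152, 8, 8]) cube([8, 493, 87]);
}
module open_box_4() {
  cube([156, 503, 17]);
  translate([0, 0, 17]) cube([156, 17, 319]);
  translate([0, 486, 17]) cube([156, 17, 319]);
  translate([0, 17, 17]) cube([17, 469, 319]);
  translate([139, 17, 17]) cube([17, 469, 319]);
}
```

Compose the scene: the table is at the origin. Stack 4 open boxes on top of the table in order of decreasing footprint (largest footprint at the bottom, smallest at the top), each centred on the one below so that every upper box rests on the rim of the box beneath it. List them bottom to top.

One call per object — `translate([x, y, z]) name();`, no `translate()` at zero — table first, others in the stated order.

table();
translate([256, 51, 717]) open_box();
translate([261, 57, 831]) open_box_2();
translate([268, 59, 1139]) open_box_3();
translate([270, 62, 1234]) open_box_4();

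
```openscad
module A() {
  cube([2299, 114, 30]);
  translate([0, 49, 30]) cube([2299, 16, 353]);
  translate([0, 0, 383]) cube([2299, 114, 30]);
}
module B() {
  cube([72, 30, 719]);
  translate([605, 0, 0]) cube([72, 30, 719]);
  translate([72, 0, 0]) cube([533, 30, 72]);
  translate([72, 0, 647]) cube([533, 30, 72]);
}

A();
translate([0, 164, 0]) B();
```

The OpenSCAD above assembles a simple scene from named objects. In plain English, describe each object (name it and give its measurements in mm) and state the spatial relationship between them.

A is an I-beam lying along x, 2299 mm long. Overall section height 413 mm. Two flanges 114 mm wide (y) and 30 mm thick, one on the floor and one at the top; a web 16 mm thick runs between them, centred on the flange width.

B is a picture frame with a 533×575 mm rectangular opening (x by z) and a uniform 72 mm border on every side. Frame depth is 30 mm along y. It is built from two vertical stiles running the full outside height and two horizontal rails spanning the gap between the stiles.

The picture frame is on the floor beside the I-beam on its +y side.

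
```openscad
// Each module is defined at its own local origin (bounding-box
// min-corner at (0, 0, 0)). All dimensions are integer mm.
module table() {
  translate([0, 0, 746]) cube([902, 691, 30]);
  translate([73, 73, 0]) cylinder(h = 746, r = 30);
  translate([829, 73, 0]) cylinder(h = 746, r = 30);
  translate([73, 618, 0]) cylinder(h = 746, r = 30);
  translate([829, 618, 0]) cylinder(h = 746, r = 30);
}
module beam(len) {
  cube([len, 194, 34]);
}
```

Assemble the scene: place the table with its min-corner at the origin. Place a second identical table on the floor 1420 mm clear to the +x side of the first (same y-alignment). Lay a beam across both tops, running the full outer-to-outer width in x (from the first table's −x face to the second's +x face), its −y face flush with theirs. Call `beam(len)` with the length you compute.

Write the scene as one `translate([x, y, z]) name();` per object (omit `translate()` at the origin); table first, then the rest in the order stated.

table();
translate([2322, 0, 0]) table();
translate([0, 0, 776]) beam(3224);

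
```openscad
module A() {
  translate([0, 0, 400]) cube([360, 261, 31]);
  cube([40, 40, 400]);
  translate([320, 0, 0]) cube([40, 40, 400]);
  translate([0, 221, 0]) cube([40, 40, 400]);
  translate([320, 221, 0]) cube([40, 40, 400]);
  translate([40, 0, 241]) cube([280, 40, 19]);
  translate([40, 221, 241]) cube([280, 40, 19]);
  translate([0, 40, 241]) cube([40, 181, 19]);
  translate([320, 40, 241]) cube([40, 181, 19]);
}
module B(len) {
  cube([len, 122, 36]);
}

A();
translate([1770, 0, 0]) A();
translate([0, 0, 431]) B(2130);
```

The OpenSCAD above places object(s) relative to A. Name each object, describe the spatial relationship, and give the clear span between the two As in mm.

Second stool starts at x = 1770; first ends at x = 360; clear span = 1770 − 360 = 1410 mm.

A is a stool. B is a beam. A beam spans the tops of two stools. The clear span between the two stools is 1410 mm.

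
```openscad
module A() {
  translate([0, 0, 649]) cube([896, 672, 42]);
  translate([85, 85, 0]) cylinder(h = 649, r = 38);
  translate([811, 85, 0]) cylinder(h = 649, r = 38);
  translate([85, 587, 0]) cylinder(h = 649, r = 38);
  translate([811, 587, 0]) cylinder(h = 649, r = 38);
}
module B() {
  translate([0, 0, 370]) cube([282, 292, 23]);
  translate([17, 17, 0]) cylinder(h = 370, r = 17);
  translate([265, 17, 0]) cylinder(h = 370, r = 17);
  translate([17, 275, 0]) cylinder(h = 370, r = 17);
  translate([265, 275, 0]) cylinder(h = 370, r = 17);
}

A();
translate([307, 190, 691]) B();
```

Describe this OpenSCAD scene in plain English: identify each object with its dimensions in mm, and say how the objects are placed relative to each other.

A is a table: top 896 mm (x) × 672 mm (y), 42 mm thick, upper face at z = 691 mm, on four round legs of 76 mm diameter, each leg's bounding box inset 47 mm from the nearest pair of top edges, running from z = 0 to the bottom of the top.

B is a four-legged stool. The seat is 282×292 mm, 23 mm thick, top at z = 393 mm. It stands on four round legs, each 34 mm in diameter, from z = 0 to the seat underside, each leg's axis is inset half a diameter from the nearest pair of seat edges (so the leg's bounding box is flush with the corner).

The stool is on top of the table, centred.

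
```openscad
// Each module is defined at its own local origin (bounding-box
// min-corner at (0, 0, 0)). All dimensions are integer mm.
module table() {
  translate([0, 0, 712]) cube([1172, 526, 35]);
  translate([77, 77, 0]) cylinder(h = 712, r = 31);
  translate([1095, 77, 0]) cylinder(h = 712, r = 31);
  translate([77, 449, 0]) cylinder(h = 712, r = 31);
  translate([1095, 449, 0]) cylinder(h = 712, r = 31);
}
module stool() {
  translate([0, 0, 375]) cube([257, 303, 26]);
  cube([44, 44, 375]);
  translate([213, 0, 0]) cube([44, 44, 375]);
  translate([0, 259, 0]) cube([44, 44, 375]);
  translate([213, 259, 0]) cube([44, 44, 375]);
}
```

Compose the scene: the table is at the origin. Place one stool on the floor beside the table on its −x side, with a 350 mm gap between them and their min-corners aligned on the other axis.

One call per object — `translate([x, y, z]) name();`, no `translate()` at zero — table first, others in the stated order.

table();
translate([-607, 0, 0]) stool();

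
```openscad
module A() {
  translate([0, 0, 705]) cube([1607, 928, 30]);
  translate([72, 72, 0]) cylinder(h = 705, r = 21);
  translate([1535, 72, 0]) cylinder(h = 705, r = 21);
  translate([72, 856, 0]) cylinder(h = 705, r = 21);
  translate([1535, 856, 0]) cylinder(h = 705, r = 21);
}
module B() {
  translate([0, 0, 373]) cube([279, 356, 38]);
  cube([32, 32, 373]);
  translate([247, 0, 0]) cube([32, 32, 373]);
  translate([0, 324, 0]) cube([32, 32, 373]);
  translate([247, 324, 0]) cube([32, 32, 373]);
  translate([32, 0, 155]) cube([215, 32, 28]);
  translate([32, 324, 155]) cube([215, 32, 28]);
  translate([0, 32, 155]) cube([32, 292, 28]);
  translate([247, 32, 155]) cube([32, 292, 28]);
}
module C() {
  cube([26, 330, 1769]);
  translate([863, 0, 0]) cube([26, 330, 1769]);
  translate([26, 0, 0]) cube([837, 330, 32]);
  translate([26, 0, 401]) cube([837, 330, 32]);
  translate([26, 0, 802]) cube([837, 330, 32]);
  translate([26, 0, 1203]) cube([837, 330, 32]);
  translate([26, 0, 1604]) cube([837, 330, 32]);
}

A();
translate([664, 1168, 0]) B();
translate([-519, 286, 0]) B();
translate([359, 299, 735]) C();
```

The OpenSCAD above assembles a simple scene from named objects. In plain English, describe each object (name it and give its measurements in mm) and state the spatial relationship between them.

A is a table with a 1607×928 mm rectangular top, 30 mm thick, top surface at z = 735 mm, supported by four round legs of 42 mm diameter, each leg's bounding box inset 51 mm from the nearest pair of top edges, running from the floor.

B is a four-legged stool. The seat is 279×356 mm, 38 mm thick, top at z = 411 mm. It stands on four square legs, each 32×32 mm in cross-section, from z = 0 to the seat underside, each flush with a corner of the seat. Four stretchers, 32 mm wide and 28 mm tall, connect adjacent legs with their undersides at z = 155 mm, each running between the inner faces of the legs it joins and aligned with the legs' outer faces on the other axis.

C is an open bookshelf. Two side panels, each 26 mm thick, 330 mm deep and 1769 mm tall, stand 889 mm apart (outside-to-outside). Between them sit 5 shelves, each 32 mm thick and 330 mm deep, spanning the full gap between the sides. The bottom shelf rests on the floor (its underside at z = 0) and the clear gap between one shelf's top and the next shelf's underside is 369 mm.

Two stools sit around the table at the +y, −x sides. The bookshelf is on top of the table, centred.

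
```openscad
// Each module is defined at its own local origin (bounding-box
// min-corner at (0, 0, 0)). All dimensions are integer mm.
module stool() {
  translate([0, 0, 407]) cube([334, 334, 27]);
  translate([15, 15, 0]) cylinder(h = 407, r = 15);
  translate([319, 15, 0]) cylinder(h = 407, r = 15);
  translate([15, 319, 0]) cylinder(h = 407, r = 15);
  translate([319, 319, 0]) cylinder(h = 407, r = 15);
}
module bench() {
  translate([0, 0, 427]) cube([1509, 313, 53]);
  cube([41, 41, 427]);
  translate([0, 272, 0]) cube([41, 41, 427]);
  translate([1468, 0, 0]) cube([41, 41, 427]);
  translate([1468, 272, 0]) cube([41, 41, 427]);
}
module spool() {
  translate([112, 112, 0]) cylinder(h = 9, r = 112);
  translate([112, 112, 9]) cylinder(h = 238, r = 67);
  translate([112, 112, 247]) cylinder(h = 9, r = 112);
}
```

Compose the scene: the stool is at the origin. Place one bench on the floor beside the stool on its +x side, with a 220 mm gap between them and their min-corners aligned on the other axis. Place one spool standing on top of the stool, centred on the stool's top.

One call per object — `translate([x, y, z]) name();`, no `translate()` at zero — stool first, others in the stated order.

stool();
translate([554, 0, 0]) bench();
translate([55, 55, 434]) spool();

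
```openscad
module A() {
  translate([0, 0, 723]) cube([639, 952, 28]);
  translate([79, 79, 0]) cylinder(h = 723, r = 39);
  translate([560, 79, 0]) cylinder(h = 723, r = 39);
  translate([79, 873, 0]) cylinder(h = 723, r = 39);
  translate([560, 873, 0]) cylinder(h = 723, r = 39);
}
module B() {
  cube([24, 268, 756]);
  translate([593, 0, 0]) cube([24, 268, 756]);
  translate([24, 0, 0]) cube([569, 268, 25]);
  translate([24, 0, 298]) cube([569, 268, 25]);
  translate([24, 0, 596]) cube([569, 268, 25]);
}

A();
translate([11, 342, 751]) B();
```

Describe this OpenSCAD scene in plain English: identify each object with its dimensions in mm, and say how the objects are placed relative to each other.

A is a table with a 639×952 mm rectangular top, 28 mm thick, top surface at z = 751 mm, supported by four round legs of 78 mm diameter, each leg's bounding box inset 40 mm from the nearest pair of top edges, running from the floor.

B is a bookshelf 617 mm wide overall, 268 mm deep and 756 mm tall. The two sides are 24 mm thick vertical panels. 3 horizontal shelves of 25 mm thickness span between the inner faces of the sides; the lowest shelf sits on the floor and shelves are stacked with a clear vertical gap of 273 mm between each pair.

The bookshelf is on top of the table, centred.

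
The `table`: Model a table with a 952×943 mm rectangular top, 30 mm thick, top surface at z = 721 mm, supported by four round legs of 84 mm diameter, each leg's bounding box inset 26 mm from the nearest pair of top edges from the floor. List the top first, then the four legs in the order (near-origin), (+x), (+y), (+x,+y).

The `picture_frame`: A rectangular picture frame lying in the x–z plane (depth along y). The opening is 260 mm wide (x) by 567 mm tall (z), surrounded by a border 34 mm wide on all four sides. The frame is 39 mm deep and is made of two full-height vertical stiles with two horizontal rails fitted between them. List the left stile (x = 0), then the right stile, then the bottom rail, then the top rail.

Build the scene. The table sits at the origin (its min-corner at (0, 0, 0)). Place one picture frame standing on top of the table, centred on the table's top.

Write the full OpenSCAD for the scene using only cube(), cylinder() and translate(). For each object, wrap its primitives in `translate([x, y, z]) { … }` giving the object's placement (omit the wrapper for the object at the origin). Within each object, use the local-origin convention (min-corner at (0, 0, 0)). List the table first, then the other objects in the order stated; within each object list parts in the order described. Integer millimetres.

translate([0, 0, 691]) cube([952, 943, 30]);
translate([68, 68, 0]) cylinder(h = 691, r = 42);
translate([884, 68, 0]) cylinder(h = 691, r = 42);
translate([68, 875, 0]) cylinder(h = 691, r = 42);
translate([884, 875, 0]) cylinder(h = 691, r = 42);
translate([312, 452, 721]) {
  cube([34, 39, 635]);
  translate([294, 0, 0]) cube([34, 39, 635]);
  translate([34, 0, 0]) cube([260, 39, 34]);
  translate([34, 0, 601]) cube([260, 39, 34]);
}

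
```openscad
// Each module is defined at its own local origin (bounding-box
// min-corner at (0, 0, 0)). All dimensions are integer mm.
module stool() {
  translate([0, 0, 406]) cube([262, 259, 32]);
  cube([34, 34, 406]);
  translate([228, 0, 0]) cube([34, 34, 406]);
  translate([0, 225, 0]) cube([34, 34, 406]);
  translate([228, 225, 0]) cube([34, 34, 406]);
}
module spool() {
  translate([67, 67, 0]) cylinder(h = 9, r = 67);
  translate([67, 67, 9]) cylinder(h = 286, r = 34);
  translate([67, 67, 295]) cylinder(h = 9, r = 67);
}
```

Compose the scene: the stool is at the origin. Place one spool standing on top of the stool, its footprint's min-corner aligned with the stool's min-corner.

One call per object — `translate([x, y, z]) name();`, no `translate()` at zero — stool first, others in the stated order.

stool();
translate([0, 0, 438]) spool();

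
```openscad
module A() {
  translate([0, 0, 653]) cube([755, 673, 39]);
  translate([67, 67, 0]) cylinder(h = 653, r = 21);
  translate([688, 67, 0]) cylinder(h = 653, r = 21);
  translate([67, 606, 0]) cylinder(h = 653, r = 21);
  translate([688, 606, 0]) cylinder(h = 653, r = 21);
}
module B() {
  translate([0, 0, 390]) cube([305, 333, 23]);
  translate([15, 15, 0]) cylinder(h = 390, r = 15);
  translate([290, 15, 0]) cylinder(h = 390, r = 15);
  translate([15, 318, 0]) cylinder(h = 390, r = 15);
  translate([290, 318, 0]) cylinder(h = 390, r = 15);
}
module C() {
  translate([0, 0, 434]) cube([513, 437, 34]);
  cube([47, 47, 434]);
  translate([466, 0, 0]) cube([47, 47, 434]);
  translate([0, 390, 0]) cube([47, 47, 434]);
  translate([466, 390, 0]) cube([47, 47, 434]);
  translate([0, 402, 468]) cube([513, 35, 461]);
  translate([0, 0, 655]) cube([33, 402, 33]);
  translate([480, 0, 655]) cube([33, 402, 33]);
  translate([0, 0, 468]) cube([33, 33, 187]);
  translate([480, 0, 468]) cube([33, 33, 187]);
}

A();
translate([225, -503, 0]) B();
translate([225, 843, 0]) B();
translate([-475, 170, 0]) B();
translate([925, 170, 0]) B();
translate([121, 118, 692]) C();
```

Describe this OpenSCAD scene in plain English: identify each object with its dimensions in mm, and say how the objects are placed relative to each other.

A is a table: top 755 mm (x) × 673 mm (y), 39 mm thick, upper face at z = 692 mm, on four round legs of 42 mm diameter, each leg's bounding box inset 46 mm from the nearest pair of top edges, running from z = 0 to the bottom of the top.

B is a simple wooden stool: a rectangular seat 305 mm (x) by 333 mm (y), 23 mm thick, top face at z = 413 mm, on four round legs, each 30 mm in diameter. The legs rest on z = 0, each leg's axis is inset half a diameter from the nearest pair of seat edges (so the leg's bounding box is flush with the corner).

C is a chair. The seat is a 513×437×34 mm slab with its top at z = 468 mm, on four 47×47 mm corner legs (flush with the seat edges, standing on z = 0). A flat backrest 35 mm thick, 461 mm tall, spans the full seat width and rises from the seat top along its +y edge, rear face flush with the rear of the seat. Two armrests of 33×33 mm section run along each side from the seat's front edge to the front of the backrest, top faces 220 mm above the seat top and outer faces flush with the seat's x-edges; a 33×33 mm post under the front of each armrest stands on the seat at the front corner.

Four stools sit around the table at the −y, +y, −x, +x sides. The chair is on top of the table, centred.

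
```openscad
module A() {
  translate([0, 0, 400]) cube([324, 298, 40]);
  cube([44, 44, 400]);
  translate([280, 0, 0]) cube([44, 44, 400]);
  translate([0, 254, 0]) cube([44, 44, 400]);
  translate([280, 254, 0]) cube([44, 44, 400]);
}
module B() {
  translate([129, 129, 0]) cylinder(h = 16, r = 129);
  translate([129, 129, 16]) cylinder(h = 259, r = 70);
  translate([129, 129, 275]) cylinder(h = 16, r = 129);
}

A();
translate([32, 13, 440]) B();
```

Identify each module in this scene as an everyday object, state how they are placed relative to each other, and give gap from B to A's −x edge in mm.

A is a stool. B is a spool. The spool is on top of the stool. The gap from the spool to the stool's −x edge is 32 mm.

The spool's min-x is at 32; the stool's min-x is 0; gap = 32 mm.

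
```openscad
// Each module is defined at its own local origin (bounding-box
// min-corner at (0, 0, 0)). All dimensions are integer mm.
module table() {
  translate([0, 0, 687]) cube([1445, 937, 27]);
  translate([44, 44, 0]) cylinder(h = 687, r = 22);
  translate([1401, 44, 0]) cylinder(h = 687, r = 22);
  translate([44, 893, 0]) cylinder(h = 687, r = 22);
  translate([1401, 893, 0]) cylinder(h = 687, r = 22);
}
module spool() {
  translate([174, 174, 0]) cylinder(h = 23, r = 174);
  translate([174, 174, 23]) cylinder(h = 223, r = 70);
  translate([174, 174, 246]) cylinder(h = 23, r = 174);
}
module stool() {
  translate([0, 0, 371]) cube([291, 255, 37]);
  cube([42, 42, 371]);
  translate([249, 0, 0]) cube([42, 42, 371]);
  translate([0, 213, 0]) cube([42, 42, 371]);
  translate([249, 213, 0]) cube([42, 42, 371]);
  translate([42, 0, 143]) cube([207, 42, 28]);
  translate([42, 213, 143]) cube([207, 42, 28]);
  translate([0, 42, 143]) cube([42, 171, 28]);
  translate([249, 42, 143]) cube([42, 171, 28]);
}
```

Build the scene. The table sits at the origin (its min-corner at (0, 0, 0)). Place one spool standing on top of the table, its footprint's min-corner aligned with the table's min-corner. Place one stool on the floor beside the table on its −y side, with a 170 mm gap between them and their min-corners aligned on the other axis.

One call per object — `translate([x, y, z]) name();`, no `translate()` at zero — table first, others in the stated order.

table();
translate([0, 0, 714]) spool();
translate([0, -425, 0]) stool();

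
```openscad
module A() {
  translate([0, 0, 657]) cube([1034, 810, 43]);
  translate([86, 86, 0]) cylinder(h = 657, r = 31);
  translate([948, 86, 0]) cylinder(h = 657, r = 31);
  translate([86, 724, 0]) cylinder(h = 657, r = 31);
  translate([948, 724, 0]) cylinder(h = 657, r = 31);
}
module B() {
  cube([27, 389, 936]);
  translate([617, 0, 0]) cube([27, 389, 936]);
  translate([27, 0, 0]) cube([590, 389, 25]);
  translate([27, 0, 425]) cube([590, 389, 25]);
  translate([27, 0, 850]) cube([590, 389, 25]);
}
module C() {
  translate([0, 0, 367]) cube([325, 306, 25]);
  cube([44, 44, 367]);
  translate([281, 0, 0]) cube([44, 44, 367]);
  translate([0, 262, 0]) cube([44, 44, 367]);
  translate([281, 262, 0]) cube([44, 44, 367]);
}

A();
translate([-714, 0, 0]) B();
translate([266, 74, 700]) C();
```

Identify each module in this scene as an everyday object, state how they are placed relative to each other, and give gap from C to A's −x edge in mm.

The stool's min-x is at 266; the table's min-x is 0; gap = 266 mm.

A is a table. B is a bookshelf. C is a stool. The bookshelf is on the floor beside the table on its −x side. The stool is on top of the table. The gap from the stool to the table's −x edge is 266 mm.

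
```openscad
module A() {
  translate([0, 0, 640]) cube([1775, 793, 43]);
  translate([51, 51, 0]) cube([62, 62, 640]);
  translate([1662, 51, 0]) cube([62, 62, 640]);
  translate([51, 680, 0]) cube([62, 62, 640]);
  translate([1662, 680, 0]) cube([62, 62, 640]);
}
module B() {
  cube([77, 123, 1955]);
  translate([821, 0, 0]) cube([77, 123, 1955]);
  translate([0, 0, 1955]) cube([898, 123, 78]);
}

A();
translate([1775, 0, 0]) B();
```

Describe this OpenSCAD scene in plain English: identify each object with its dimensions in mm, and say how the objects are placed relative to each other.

A is a rectangular dining table. The top is 1775×793×43 mm with its upper surface at z = 683 mm. It stands on four 62×62 mm square legs, each inset 51 mm from the nearest pair of top edges, running from the floor to the underside of the top.

B is a rectangular door frame: two vertical jambs of 77×123 mm section, 1955 mm tall, with a clear opening 744 mm wide between their inner faces. A header 78 mm tall and 123 mm deep lies on top of the jambs and spans the full outside width.

The door frame is against the table's +x side, with their −y faces flush.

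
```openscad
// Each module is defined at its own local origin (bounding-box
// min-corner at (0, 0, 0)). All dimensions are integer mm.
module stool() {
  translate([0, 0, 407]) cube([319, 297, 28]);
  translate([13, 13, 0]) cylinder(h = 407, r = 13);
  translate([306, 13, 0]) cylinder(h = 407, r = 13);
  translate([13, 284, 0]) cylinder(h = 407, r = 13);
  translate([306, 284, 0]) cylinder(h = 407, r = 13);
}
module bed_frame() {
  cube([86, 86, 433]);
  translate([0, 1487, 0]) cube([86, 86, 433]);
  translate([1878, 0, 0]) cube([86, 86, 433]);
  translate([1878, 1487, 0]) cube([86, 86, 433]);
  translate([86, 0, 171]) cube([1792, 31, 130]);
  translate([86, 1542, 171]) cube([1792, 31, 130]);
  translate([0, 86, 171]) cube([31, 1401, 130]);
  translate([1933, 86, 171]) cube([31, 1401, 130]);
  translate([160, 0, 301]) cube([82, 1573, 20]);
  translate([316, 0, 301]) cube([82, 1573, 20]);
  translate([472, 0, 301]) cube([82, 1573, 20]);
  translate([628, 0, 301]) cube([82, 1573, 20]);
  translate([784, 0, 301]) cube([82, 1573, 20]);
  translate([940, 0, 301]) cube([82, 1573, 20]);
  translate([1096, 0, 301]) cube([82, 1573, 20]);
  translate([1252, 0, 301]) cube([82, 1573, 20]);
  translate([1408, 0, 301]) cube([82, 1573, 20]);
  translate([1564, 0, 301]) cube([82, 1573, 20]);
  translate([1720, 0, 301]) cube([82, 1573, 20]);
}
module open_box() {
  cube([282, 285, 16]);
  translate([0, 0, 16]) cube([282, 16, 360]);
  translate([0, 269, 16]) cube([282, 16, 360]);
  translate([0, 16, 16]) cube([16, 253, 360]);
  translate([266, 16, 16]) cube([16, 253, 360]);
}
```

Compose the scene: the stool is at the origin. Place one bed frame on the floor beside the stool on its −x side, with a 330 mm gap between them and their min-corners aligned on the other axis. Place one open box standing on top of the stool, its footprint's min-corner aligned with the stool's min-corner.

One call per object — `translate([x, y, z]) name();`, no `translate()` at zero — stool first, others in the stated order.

stool();
translate([-2294, 0, 0]) bed_frame();
translate([0, 0, 435]) open_box();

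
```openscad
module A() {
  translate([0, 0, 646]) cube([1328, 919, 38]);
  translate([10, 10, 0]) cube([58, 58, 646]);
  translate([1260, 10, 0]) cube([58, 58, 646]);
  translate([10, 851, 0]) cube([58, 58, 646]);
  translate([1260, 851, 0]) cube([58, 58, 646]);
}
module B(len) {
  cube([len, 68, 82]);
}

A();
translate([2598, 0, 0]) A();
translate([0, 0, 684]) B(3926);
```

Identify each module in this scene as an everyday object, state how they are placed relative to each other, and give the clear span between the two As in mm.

Second table starts at x = 2598; first ends at x = 1328; clear span = 2598 − 1328 = 1270 mm.

A is a table. B is a beam. A beam spans the tops of two tables. The clear span between the two tables is 1270 mm.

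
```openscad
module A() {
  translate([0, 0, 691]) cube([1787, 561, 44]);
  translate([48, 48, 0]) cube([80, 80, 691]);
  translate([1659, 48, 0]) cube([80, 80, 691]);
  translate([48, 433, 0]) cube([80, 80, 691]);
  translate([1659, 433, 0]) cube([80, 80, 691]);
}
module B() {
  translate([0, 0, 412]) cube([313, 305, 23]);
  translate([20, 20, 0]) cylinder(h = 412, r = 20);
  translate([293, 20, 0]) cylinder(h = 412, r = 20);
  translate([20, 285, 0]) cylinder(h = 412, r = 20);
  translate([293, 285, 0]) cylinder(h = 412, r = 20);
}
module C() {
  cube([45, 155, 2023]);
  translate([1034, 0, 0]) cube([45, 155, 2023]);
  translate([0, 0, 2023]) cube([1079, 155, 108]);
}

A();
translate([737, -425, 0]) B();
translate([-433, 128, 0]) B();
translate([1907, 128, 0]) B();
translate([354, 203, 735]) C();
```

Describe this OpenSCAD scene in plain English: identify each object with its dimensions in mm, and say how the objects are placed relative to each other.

A is a rectangular dining table. The top is 1787×561×44 mm with its upper surface at z = 735 mm. It stands on four 80×80 mm square legs, each inset 48 mm from the nearest pair of top edges, running from the floor to the underside of the top.

B is a four-legged stool. The seat is a 313×305×23 mm slab whose top surface is at z = 435 mm; four round legs, each 40 mm in diameter, run from the floor (z = 0) to the underside of the seat, each leg's axis is inset half a diameter from the nearest pair of seat edges (so the leg's bounding box is flush with the corner).

C is a rectangular door frame: two vertical jambs of 45×155 mm section, 2023 mm tall, with a clear opening 989 mm wide between their inner faces. A header 108 mm tall and 155 mm deep lies on top of the jambs and spans the full outside width.

Three stools sit around the table at the −y, −x, +x sides. The door frame is on top of the table, centred.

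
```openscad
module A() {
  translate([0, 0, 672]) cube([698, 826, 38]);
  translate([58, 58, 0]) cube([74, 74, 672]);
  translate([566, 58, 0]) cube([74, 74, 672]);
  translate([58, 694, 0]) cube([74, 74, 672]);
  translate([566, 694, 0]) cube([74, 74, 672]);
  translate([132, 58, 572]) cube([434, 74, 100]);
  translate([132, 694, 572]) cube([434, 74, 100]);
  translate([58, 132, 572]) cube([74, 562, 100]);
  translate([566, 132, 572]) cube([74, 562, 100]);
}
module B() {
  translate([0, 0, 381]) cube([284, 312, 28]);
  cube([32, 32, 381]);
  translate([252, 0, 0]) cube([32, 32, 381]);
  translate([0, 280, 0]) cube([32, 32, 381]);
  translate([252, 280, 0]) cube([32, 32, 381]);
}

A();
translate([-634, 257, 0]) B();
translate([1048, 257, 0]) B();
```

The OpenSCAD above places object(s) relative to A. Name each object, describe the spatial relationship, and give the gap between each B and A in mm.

A is a table. B is a stool. Two stools sit around the table at the −x, +x sides. The gap between each stool and the table is 350 mm.

Each stool's nearest face is 350 mm from the table's bounding box.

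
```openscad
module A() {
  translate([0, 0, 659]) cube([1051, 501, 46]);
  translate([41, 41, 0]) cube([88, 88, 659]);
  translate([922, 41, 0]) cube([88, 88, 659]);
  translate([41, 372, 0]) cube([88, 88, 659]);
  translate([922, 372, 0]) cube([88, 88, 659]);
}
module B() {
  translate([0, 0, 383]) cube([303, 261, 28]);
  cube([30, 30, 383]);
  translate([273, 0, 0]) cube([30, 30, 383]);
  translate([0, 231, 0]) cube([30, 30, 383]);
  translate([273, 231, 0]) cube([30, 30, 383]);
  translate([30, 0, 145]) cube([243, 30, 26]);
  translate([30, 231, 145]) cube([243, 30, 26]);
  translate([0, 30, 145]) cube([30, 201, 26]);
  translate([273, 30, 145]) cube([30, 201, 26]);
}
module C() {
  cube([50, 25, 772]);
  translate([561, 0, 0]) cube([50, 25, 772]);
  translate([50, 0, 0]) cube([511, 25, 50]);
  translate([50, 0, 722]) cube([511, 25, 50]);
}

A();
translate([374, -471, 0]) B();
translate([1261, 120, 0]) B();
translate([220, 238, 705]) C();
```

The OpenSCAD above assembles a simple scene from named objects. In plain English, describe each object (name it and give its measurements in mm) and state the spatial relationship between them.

A is a table with a 1051×501 mm rectangular top, 46 mm thick, top surface at z = 705 mm, supported by four 88×88 mm square legs, each inset 41 mm from the nearest pair of top edges, running from the floor.

B is a four-legged stool. The seat is 303×261 mm, 28 mm thick, top at z = 411 mm. It stands on four square legs, each 30×30 mm in cross-section, from z = 0 to the seat underside, each flush with a corner of the seat. Four stretchers, 30 mm wide and 26 mm tall, connect adjacent legs with their undersides at z = 145 mm, each running between the inner faces of the legs it joins and aligned with the legs' outer faces on the other axis.

C is a rectangular picture frame lying in the x–z plane (depth along y). The opening is 511 mm wide (x) by 672 mm tall (z), surrounded by a border 50 mm wide on all four sides. The frame is 25 mm deep and is made of two full-height vertical stiles with two horizontal rails fitted between them.

Two stools sit around the table at the −y, +x sides. The picture frame is on top of the table, centred.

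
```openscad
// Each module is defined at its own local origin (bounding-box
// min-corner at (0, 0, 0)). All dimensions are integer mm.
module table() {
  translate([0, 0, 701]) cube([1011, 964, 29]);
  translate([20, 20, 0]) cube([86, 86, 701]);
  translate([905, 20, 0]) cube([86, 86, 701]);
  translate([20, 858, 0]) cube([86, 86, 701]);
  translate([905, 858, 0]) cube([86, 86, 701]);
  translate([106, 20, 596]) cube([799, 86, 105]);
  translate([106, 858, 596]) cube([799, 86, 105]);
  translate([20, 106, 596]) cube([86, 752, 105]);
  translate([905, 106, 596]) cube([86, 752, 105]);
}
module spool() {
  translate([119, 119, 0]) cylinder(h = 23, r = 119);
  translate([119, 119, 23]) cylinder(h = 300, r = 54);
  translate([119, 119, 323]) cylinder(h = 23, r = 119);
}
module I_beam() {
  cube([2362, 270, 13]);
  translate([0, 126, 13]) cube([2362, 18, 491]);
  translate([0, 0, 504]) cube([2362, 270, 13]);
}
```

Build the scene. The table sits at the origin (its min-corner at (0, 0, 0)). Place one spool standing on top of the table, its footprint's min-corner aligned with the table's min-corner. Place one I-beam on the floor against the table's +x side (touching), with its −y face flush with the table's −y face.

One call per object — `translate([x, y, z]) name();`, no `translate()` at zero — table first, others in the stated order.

table();
translate([0, 0, 730]) spool();
translate([1011, 0, 0]) I_beam();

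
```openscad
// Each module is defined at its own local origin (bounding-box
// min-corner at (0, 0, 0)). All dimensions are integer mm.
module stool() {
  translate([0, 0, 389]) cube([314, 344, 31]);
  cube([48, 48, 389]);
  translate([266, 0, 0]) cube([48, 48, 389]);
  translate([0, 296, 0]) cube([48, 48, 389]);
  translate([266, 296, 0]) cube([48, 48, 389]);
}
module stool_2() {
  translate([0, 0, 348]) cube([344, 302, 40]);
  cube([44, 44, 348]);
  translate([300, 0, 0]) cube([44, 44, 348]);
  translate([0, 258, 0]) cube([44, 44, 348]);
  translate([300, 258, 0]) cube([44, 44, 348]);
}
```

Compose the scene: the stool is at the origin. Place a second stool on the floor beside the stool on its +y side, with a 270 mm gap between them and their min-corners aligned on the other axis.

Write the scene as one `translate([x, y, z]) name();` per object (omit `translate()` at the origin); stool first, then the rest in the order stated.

stool();
translate([0, 614, 0]) stool_2();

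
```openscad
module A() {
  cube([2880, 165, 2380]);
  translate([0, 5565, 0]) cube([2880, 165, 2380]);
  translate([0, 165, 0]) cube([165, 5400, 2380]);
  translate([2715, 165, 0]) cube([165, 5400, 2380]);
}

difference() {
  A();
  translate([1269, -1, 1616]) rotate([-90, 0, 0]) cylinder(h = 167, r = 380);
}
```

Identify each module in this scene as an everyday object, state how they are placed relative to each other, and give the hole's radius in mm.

The subtracted cylinder has r = 380 mm.

A is a house frame. The house frame has a circular hole through its front wall. The hole's radius is 380 mm.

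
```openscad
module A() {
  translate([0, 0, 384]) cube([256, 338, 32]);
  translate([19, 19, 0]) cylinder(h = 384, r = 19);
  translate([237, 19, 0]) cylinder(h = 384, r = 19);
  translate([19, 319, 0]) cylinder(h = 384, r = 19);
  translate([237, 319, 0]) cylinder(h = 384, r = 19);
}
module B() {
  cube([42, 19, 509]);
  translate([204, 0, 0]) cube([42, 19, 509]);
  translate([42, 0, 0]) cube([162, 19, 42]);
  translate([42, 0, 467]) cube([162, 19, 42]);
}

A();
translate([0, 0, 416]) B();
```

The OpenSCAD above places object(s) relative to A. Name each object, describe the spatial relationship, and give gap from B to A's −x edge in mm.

A is a stool. B is a picture frame. The picture frame is on top of the stool. The gap from the picture frame to the stool's −x edge is 0 mm.

The picture frame's min-x is at 0; the stool's min-x is 0; gap = 0 mm.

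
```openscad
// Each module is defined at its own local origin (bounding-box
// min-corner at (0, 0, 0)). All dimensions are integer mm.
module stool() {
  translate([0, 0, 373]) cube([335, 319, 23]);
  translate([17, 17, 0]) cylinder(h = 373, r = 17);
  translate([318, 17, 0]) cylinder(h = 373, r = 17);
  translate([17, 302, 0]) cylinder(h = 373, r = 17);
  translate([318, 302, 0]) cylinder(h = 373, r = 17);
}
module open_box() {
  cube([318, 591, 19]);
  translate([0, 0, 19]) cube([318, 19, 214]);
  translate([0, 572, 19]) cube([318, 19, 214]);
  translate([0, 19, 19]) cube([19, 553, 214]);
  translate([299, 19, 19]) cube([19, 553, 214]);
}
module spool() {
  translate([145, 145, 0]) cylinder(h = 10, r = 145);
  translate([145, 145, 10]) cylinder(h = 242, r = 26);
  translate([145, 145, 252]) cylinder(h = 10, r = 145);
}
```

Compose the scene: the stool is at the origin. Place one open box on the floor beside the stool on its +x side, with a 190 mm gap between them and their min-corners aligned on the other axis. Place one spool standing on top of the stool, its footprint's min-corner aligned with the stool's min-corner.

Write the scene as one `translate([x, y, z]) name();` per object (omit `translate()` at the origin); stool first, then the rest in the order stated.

stool();
translate([525, 0, 0]) open_box();
translate([0, 0, 396]) spool();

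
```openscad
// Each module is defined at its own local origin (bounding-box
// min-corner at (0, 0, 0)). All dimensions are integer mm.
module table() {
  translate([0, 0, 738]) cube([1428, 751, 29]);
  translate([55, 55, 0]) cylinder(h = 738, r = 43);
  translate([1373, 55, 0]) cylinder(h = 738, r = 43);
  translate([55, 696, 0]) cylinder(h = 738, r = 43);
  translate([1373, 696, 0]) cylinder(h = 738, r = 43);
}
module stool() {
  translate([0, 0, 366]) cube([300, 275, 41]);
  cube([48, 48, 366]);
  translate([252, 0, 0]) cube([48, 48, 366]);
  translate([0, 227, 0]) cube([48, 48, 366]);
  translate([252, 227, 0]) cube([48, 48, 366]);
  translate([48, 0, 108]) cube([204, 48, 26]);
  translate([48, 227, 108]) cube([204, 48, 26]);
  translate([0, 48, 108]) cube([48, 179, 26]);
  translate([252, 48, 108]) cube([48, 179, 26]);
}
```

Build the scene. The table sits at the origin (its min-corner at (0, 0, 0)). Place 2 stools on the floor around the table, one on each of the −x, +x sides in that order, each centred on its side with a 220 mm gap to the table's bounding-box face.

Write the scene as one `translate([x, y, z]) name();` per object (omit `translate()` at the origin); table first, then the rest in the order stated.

table();
translate([-520, 238, 0]) stool();
translate([1648, 238, 0]) stool();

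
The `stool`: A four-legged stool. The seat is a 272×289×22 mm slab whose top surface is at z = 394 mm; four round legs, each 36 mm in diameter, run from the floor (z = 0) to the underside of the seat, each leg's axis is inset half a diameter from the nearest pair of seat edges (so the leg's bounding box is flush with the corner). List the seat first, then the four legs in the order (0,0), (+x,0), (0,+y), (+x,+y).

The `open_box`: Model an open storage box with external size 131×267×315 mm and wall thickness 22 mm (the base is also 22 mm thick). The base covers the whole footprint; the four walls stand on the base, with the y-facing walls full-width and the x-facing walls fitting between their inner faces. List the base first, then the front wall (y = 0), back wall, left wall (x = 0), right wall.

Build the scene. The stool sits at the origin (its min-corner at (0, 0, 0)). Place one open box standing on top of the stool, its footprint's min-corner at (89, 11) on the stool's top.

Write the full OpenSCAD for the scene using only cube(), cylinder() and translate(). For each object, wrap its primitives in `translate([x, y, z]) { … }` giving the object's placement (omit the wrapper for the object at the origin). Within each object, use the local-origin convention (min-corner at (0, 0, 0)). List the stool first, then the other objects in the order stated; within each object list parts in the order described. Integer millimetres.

translate([0, 0, 372]) cube([272, 289, 22]);
translate([18, 18, 0]) cylinder(h = 372, r = 18);
translate([254, 18, 0]) cylinder(h = 372, r = 18);
translate([18, 271, 0]) cylinder(h = 372, r = 18);
translate([254, 271, 0]) cylinder(h = 372, r = 18);
translate([89, 11, 394]) {
  cube([131, 267, 22]);
  translate([0, 0, 22]) cube([131, 22, 293]);
  translate([0, 245, 22]) cube([131, 22, 293]);
  translate([0, 22, 22]) cube([22, 223, 293]);
  translate([109, 22, 22]) cube([22, 223, 293]);
}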